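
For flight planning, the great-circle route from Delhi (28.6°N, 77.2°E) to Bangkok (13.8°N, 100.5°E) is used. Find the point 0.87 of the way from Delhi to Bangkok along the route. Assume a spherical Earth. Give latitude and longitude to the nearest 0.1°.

From cos δ = sin φ₁ sin φ₂ + cos φ₁ cos φ₂ cos Δλ, the central angle is δ ≈ 0.457 rad (26.2°).
Interpolate at f = 0.87 with slerp weights a = sin((1−f)δ)/sin δ ≈ 0.135, b = sin(fδ)/sin δ ≈ 0.877.
p = a·p₁ + b·p₂ ≈ (-0.129, 0.953, 0.274); φ = arcsin(p_z) ≈ 15.89°, λ = atan2(p_y, p_x) ≈ 97.72°.

≈ 15.9°N, 97.7°E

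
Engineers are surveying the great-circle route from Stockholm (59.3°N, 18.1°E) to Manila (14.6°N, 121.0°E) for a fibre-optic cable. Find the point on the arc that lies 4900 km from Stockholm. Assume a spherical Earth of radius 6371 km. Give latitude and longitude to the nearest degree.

≈ 47°N, 93°E

Write both endpoints as unit vectors p₁, p₂ with components (cos φ cos λ, cos φ sin λ, sin φ).
The central angle between the endpoints is δ = arccos(p₁·p₂) ≈ 1.464 rad (83.9°). The total great-circle distance is δ·R ≈ 1.464 × 6371 ≈ 9328 km, so the target fraction is f = 4900/9328 ≈ 0.525.
Interpolate at f ≈ 0.525 with slerp weights a = sin((1−f)δ)/sin δ ≈ 0.644, b = sin(fδ)/sin δ ≈ 0.699.
p = a·p₁ + b·p₂ ≈ (-0.036, 0.682, 0.730); φ = arcsin(p_z) ≈ 46.90°, λ = atan2(p_y, p_x) ≈ 93.03°.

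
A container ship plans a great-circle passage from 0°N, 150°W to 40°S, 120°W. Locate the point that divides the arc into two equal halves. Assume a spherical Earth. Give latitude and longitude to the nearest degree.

The haversine formula gives a central angle δ ≈ 0.845 rad (48.4°) between the endpoints.
Interpolate at f = 1/2 with slerp weights a = sin((1−f)δ)/sin δ ≈ 0.548, b = sin(fδ)/sin δ ≈ 0.548.
p = a·p₁ + b·p₂ ≈ (-0.685, -0.638, -0.352); φ = arcsin(p_z) ≈ -20.63°, λ = atan2(p_y, p_x) ≈ -137.03°.

≈ 21°S, 137°W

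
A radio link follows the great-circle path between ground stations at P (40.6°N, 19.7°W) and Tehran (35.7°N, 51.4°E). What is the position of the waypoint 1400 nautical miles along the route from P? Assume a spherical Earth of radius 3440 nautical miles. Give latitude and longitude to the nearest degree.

The haversine formula gives a central angle δ ≈ 0.953 rad (54.6°) between the endpoints. The total great-circle distance is δ·R ≈ 0.953 × 3440 ≈ 3277 nmi, so the target fraction is f = 1400/3277 ≈ 0.427.
Interpolate at f ≈ 0.427 with slerp weights a = sin((1−f)δ)/sin δ ≈ 0.637, b = sin(fδ)/sin δ ≈ 0.486.
p = a·p₁ + b·p₂ ≈ (0.701, 0.145, 0.698); φ = arcsin(p_z) ≈ 44.26°, λ = atan2(p_y, p_x) ≈ 11.70°.

≈ (44°N, 12°E)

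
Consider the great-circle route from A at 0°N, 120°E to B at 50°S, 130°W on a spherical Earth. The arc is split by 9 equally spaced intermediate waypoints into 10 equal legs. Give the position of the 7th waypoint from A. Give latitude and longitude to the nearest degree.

≈ 48°S, 178°W

The haversine formula gives a central angle δ ≈ 1.792 rad (102.7°) between the endpoints.
Interpolate at f = 7/10 with slerp weights a = sin((1−f)δ)/sin δ ≈ 0.525, b = sin(fδ)/sin δ ≈ 0.974.
p = a·p₁ + b·p₂ ≈ (-0.665, -0.025, -0.746); φ = arcsin(p_z) ≈ -48.28°, λ = atan2(p_y, p_x) ≈ -177.84°.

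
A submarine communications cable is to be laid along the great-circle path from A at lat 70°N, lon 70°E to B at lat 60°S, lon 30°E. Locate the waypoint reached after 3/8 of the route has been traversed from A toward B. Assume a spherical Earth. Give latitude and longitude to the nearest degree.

Convert each endpoint to a unit vector on the sphere (x = cos φ cos λ, y = cos φ sin λ, z = sin φ).
The central angle between the endpoints is δ = arccos(p₁·p₂) ≈ 2.322 rad (133.1°).
Interpolate at f = 3/8 with slerp weights a = sin((1−f)δ)/sin δ ≈ 1.359, b = sin(fδ)/sin δ ≈ 1.047.
p = a·p₁ + b·p₂ ≈ (0.612, 0.699, 0.370); φ = arcsin(p_z) ≈ 21.74°, λ = atan2(p_y, p_x) ≈ 48.76°.

≈ lat 22°N, lon 49°E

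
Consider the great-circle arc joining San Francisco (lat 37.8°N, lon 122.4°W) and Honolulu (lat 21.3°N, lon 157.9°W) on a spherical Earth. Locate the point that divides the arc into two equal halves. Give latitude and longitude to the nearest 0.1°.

Convert each endpoint to a unit vector on the sphere (x = cos φ cos λ, y = cos φ sin λ, z = sin φ).
The central angle between the endpoints is δ = arccos(p₁·p₂) ≈ 0.606 rad (34.7°).
Interpolate at f = 1/2 with slerp weights a = sin((1−f)δ)/sin δ ≈ 0.524, b = sin(fδ)/sin δ ≈ 0.524.
p = a·p₁ + b·p₂ ≈ (-0.674, -0.533, 0.511); φ = arcsin(p_z) ≈ 30.76°, λ = atan2(p_y, p_x) ≈ -141.66°.

≈ lat 30.8°N, lon 141.7°W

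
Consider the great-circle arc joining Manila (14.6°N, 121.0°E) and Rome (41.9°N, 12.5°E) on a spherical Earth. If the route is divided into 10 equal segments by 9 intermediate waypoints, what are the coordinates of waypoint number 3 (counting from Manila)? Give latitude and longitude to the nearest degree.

Convert each endpoint to a unit vector on the sphere (x = cos φ cos λ, y = cos φ sin λ, z = sin φ).
The central angle between the endpoints is δ = arccos(p₁·p₂) ≈ 1.631 rad (93.5°).
Interpolate at f = 3/10 with slerp weights a = sin((1−f)δ)/sin δ ≈ 0.911, b = sin(fδ)/sin δ ≈ 0.471.
p = a·p₁ + b·p₂ ≈ (-0.112, 0.832, 0.544); φ = arcsin(p_z) ≈ 32.96°, λ = atan2(p_y, p_x) ≈ 97.66°.

≈ 33°N, 98°E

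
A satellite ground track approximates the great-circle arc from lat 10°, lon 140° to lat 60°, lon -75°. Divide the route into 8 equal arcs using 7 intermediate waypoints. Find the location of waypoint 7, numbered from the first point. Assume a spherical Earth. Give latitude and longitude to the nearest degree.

From cos δ = sin φ₁ sin φ₂ + cos φ₁ cos φ₂ cos Δλ, the central angle is δ ≈ 1.827 rad (104.7°).
Interpolate at f = 7/8 with slerp weights a = sin((1−f)δ)/sin δ ≈ 0.234, b = sin(fδ)/sin δ ≈ 1.033.
p = a·p₁ + b·p₂ ≈ (-0.043, -0.351, 0.935); φ = arcsin(p_z) ≈ 69.30°, λ = atan2(p_y, p_x) ≈ -96.95°.

≈ lat 69°, lon -97°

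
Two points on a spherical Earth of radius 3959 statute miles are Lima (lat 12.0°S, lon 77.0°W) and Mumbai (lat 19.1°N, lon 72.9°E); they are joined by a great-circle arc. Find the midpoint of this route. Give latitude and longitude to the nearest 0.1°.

Convert each endpoint to a unit vector on the sphere (x = cos φ cos λ, y = cos φ sin λ, z = sin φ).
The central angle between the endpoints is δ = arccos(p₁·p₂) ≈ 2.621 rad (150.2°).
Interpolate at f = 1/2 with slerp weights a = sin((1−f)δ)/sin δ ≈ 1.944, b = sin(fδ)/sin δ ≈ 1.944.
p = a·p₁ + b·p₂ ≈ (0.968, -0.097, 0.232); φ = arcsin(p_z) ≈ 13.41°, λ = atan2(p_y, p_x) ≈ -5.72°.

≈ lat 13.4°N, lon 5.7°W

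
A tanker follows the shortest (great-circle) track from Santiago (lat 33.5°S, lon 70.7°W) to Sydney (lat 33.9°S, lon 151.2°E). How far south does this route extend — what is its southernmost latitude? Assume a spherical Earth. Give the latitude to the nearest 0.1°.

The great circle lies in the plane with unit normal n̂ = (p₁ × p₂)/|p₁ × p₂|.
Here n̂_z ≈ -0.472; the vertex latitude is φ_max = arccos|n̂_z| ≈ 61.8°.
Check via Clairaut: cos φ_max = |cos φ₁| · sin C = cos(33.5°)·sin(145.5°) ≈ 0.472, again giving ≈ 61.8°.

≈ 61.8°S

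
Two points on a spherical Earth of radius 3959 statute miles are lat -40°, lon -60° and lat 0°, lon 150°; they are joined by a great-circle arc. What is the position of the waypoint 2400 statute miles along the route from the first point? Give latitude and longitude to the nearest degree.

≈ lat -59°, lon -107°

Write both endpoints as unit vectors p₁, p₂ with components (cos φ cos λ, cos φ sin λ, sin φ).
The central angle between the endpoints is δ = arccos(p₁·p₂) ≈ 2.296 rad (131.6°). The total great-circle distance is δ·R ≈ 2.296 × 3959 ≈ 9091 mi, so the target fraction is f = 2400/9091 ≈ 0.264.
Interpolate at f ≈ 0.264 with slerp weights a = sin((1−f)δ)/sin δ ≈ 1.327, b = sin(fδ)/sin δ ≈ 0.761.
p = a·p₁ + b·p₂ ≈ (-0.151, -0.500, -0.853); φ = arcsin(p_z) ≈ -58.54°, λ = atan2(p_y, p_x) ≈ -106.84°.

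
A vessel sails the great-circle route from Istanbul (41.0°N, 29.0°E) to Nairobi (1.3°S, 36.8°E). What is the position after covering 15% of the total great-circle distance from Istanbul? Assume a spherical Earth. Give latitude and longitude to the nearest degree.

≈ 35°N, 31°E

From cos δ = sin φ₁ sin φ₂ + cos φ₁ cos φ₂ cos Δλ, the central angle is δ ≈ 0.749 rad (42.9°).
Interpolate at f = 0.15 with slerp weights a = sin((1−f)δ)/sin δ ≈ 0.873, b = sin(fδ)/sin δ ≈ 0.165.
p = a·p₁ + b·p₂ ≈ (0.708, 0.418, 0.569); φ = arcsin(p_z) ≈ 34.68°, λ = atan2(p_y, p_x) ≈ 30.56°.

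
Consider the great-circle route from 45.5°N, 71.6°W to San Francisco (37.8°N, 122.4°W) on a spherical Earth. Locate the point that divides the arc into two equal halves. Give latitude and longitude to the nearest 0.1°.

≈ 44.5°N, 98.6°W

Write both endpoints as unit vectors p₁, p₂ with components (cos φ cos λ, cos φ sin λ, sin φ).
The central angle between the endpoints is δ = arccos(p₁·p₂) ≈ 0.665 rad (38.1°).
Interpolate at f = 1/2 with slerp weights a = sin((1−f)δ)/sin δ ≈ 0.529, b = sin(fδ)/sin δ ≈ 0.529.
p = a·p₁ + b·p₂ ≈ (-0.107, -0.705, 0.701); φ = arcsin(p_z) ≈ 44.54°, λ = atan2(p_y, p_x) ≈ -98.63°.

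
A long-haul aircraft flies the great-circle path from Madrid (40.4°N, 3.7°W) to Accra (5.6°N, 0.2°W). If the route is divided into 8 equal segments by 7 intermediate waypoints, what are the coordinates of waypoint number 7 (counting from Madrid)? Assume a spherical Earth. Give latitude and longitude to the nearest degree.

≈ 10°N, 1°W

Convert each endpoint to a unit vector on the sphere (x = cos φ cos λ, y = cos φ sin λ, z = sin φ).
The central angle between the endpoints is δ = arccos(p₁·p₂) ≈ 0.610 rad (34.9°).
Interpolate at f = 7/8 with slerp weights a = sin((1−f)δ)/sin δ ≈ 0.133, b = sin(fδ)/sin δ ≈ 0.888.
p = a·p₁ + b·p₂ ≈ (0.985, -0.010, 0.173); φ = arcsin(p_z) ≈ 9.95°, λ = atan2(p_y, p_x) ≈ -0.56°.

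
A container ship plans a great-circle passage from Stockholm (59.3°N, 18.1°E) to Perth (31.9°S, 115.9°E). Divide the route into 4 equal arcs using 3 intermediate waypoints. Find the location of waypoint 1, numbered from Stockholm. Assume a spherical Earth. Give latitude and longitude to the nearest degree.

Convert each endpoint to a unit vector on the sphere (x = cos φ cos λ, y = cos φ sin λ, z = sin φ).
The central angle between the endpoints is δ = arccos(p₁·p₂) ≈ 2.110 rad (120.9°).
Interpolate at f = 1/4 with slerp weights a = sin((1−f)δ)/sin δ ≈ 1.165, b = sin(fδ)/sin δ ≈ 0.586.
p = a·p₁ + b·p₂ ≈ (0.348, 0.633, 0.692); φ = arcsin(p_z) ≈ 43.78°, λ = atan2(p_y, p_x) ≈ 61.19°.

≈ 44°N, 61°E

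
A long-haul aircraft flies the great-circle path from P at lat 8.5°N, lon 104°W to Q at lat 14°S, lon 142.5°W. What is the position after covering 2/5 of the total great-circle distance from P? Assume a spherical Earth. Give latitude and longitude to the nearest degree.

The haversine formula gives a central angle δ ≈ 0.774 rad (44.3°) between the endpoints.
Interpolate at f = 2/5 with slerp weights a = sin((1−f)δ)/sin δ ≈ 0.641, b = sin(fδ)/sin δ ≈ 0.436.
p = a·p₁ + b·p₂ ≈ (-0.489, -0.872, -0.011); φ = arcsin(p_z) ≈ -0.62°, λ = atan2(p_y, p_x) ≈ -119.26°.

≈ lat 1°S, lon 119°W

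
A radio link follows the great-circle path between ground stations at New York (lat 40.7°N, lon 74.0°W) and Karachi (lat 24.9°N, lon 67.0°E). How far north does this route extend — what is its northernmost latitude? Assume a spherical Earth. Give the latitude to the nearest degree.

The great circle lies in the plane with unit normal n̂ = (p₁ × p₂)/|p₁ × p₂|.
Here n̂_z ≈ +0.448; the vertex latitude is φ_max = arccos|n̂_z| ≈ 63.4°.
Check via Clairaut: cos φ_max = |cos φ₁| · sin C = cos(40.7°)·sin(36.2°) ≈ 0.448, again giving ≈ 63.4°.

≈ 63°N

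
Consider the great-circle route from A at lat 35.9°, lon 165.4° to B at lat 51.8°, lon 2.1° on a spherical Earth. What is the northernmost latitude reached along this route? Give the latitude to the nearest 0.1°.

The great circle lies in the plane with unit normal n̂ = (p₁ × p₂)/|p₁ × p₂|.
Here n̂_z ≈ -0.144; the vertex latitude is φ_max = arccos|n̂_z| ≈ 81.7°.
Check via Clairaut: cos φ_max = |cos φ₁| · sin C = cos(35.9°)·sin(10.2°) ≈ 0.144, again giving ≈ 81.7°.

≈ 81.7°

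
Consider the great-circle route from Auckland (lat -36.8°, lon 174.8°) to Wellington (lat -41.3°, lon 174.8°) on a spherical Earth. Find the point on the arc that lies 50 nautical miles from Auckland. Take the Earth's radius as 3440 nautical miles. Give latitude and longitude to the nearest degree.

≈ lat -38°, lon 175°

Write both endpoints as unit vectors p₁, p₂ with components (cos φ cos λ, cos φ sin λ, sin φ).
The central angle between the endpoints is δ = arccos(p₁·p₂) ≈ 0.079 rad (4.5°). The total great-circle distance is δ·R ≈ 0.079 × 3440 ≈ 270 nmi, so the target fraction is f = 50/270 ≈ 0.185.
Interpolate at f ≈ 0.185 with slerp weights a = sin((1−f)δ)/sin δ ≈ 0.815, b = sin(fδ)/sin δ ≈ 0.185.
p = a·p₁ + b·p₂ ≈ (-0.789, 0.072, -0.611); φ = arcsin(p_z) ≈ -37.63°, λ = atan2(p_y, p_x) ≈ 174.80°.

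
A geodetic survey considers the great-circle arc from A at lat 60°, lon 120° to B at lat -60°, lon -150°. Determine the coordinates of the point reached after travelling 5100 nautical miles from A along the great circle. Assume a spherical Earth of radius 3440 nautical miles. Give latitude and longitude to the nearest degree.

Write both endpoints as unit vectors p₁, p₂ with components (cos φ cos λ, cos φ sin λ, sin φ).
The central angle between the endpoints is δ = arccos(p₁·p₂) ≈ 2.419 rad (138.6°). The total great-circle distance is δ·R ≈ 2.419 × 3440 ≈ 8321 nmi, so the target fraction is f = 5100/8321 ≈ 0.613.
Interpolate at f ≈ 0.613 with slerp weights a = sin((1−f)δ)/sin δ ≈ 1.218, b = sin(fδ)/sin δ ≈ 1.506.
p = a·p₁ + b·p₂ ≈ (-0.957, 0.151, -0.250); φ = arcsin(p_z) ≈ -14.46°, λ = atan2(p_y, p_x) ≈ 171.04°.

≈ lat -14°, lon 171°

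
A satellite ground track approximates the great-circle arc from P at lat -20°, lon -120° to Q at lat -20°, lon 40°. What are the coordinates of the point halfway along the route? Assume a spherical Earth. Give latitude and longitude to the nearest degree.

Convert each endpoint to a unit vector on the sphere (x = cos φ cos λ, y = cos φ sin λ, z = sin φ).
The central angle between the endpoints is δ = arccos(p₁·p₂) ≈ 2.364 rad (135.5°).
Interpolate at f = 1/2 with slerp weights a = sin((1−f)δ)/sin δ ≈ 1.319, b = sin(fδ)/sin δ ≈ 1.319.
p = a·p₁ + b·p₂ ≈ (0.330, -0.277, -0.903); φ = arcsin(p_z) ≈ -64.49°, λ = atan2(p_y, p_x) ≈ -40.00°.

≈ lat -64°, lon -40°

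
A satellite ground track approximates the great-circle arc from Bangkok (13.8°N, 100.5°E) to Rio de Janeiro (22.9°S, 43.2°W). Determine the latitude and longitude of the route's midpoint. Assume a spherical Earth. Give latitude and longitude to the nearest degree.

≈ 14°S, 33°E

Write both endpoints as unit vectors p₁, p₂ with components (cos φ cos λ, cos φ sin λ, sin φ).
The central angle between the endpoints is δ = arccos(p₁·p₂) ≈ 2.521 rad (144.5°).
Interpolate at f = 1/2 with slerp weights a = sin((1−f)δ)/sin δ ≈ 1.639, b = sin(fδ)/sin δ ≈ 1.639.
p = a·p₁ + b·p₂ ≈ (0.810, 0.531, -0.247); φ = arcsin(p_z) ≈ -14.29°, λ = atan2(p_y, p_x) ≈ 33.25°.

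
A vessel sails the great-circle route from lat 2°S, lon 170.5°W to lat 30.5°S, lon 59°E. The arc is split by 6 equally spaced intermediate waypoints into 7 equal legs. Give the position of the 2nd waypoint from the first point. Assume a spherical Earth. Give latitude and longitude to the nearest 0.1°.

≈ lat 22.9°S, lon 160.4°E

Convert each endpoint to a unit vector on the sphere (x = cos φ cos λ, y = cos φ sin λ, z = sin φ).
The central angle between the endpoints is δ = arccos(p₁·p₂) ≈ 2.143 rad (122.8°).
Interpolate at f = 2/7 with slerp weights a = sin((1−f)δ)/sin δ ≈ 1.189, b = sin(fδ)/sin δ ≈ 0.684.
p = a·p₁ + b·p₂ ≈ (-0.868, 0.309, -0.388); φ = arcsin(p_z) ≈ -22.86°, λ = atan2(p_y, p_x) ≈ 160.41°.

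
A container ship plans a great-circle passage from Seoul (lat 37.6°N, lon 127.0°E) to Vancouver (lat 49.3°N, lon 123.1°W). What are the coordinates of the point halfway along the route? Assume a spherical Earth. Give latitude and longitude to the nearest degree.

From cos δ = sin φ₁ sin φ₂ + cos φ₁ cos φ₂ cos Δλ, the central angle is δ ≈ 1.280 rad (73.3°).
Interpolate at f = 1/2 with slerp weights a = sin((1−f)δ)/sin δ ≈ 0.623, b = sin(fδ)/sin δ ≈ 0.623.
p = a·p₁ + b·p₂ ≈ (-0.519, 0.054, 0.853); φ = arcsin(p_z) ≈ 58.53°, λ = atan2(p_y, p_x) ≈ 174.07°.

≈ lat 59°N, lon 174°E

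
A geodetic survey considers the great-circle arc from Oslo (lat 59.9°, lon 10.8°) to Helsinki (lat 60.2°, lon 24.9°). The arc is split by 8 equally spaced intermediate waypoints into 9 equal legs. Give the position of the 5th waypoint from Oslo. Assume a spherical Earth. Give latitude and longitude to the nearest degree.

Write both endpoints as unit vectors p₁, p₂ with components (cos φ cos λ, cos φ sin λ, sin φ).
The central angle between the endpoints is δ = arccos(p₁·p₂) ≈ 0.123 rad (7.0°).
Interpolate at f = 5/9 with slerp weights a = sin((1−f)δ)/sin δ ≈ 0.445, b = sin(fδ)/sin δ ≈ 0.557.
p = a·p₁ + b·p₂ ≈ (0.470, 0.158, 0.868); φ = arcsin(p_z) ≈ 60.25°, λ = atan2(p_y, p_x) ≈ 18.60°.

≈ lat 60°, lon 19°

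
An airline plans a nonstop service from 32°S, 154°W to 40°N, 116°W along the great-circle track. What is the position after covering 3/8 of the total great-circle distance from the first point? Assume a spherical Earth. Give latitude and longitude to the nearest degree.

From cos δ = sin φ₁ sin φ₂ + cos φ₁ cos φ₂ cos Δλ, the central angle is δ ≈ 1.399 rad (80.1°).
Interpolate at f = 3/8 with slerp weights a = sin((1−f)δ)/sin δ ≈ 0.779, b = sin(fδ)/sin δ ≈ 0.508.
p = a·p₁ + b·p₂ ≈ (-0.764, -0.639, -0.086); φ = arcsin(p_z) ≈ -4.92°, λ = atan2(p_y, p_x) ≈ -140.08°.

≈ 5°S, 140°W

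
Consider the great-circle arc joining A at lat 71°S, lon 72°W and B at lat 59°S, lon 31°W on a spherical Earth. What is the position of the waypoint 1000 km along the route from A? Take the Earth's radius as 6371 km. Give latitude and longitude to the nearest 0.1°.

≈ lat 67.1°S, lon 49.2°W

Write both endpoints as unit vectors p₁, p₂ with components (cos φ cos λ, cos φ sin λ, sin φ).
The central angle between the endpoints is δ = arccos(p₁·p₂) ≈ 0.357 rad (20.4°). The total great-circle distance is δ·R ≈ 0.357 × 6371 ≈ 2273 km, so the target fraction is f = 1000/2273 ≈ 0.440.
Interpolate at f ≈ 0.440 with slerp weights a = sin((1−f)δ)/sin δ ≈ 0.568, b = sin(fδ)/sin δ ≈ 0.448.
p = a·p₁ + b·p₂ ≈ (0.255, -0.295, -0.921); φ = arcsin(p_z) ≈ -67.07°, λ = atan2(p_y, p_x) ≈ -49.16°.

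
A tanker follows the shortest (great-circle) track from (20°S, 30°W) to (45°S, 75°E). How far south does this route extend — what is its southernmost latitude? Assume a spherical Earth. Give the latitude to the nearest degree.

≈ 50°S

The great circle lies in the plane with unit normal n̂ = (p₁ × p₂)/|p₁ × p₂|.
Here n̂_z ≈ +0.643; the vertex latitude is φ_max = arccos|n̂_z| ≈ 50.0°.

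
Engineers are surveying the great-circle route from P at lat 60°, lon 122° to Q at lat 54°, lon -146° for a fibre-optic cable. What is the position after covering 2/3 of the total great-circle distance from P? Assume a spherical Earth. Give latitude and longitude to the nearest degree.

≈ lat 63°, lon -170°

From cos δ = sin φ₁ sin φ₂ + cos φ₁ cos φ₂ cos Δλ, the central angle is δ ≈ 0.809 rad (46.3°).
Interpolate at f = 2/3 with slerp weights a = sin((1−f)δ)/sin δ ≈ 0.368, b = sin(fδ)/sin δ ≈ 0.710.
p = a·p₁ + b·p₂ ≈ (-0.443, -0.077, 0.893); φ = arcsin(p_z) ≈ 63.25°, λ = atan2(p_y, p_x) ≈ -170.13°.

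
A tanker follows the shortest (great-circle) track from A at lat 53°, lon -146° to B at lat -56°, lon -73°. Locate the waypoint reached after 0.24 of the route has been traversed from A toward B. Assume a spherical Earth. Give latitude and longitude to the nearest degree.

Write both endpoints as unit vectors p₁, p₂ with components (cos φ cos λ, cos φ sin λ, sin φ).
The central angle between the endpoints is δ = arccos(p₁·p₂) ≈ 2.170 rad (124.3°).
Interpolate at f = 0.24 with slerp weights a = sin((1−f)δ)/sin δ ≈ 1.207, b = sin(fδ)/sin δ ≈ 0.602.
p = a·p₁ + b·p₂ ≈ (-0.504, -0.728, 0.465); φ = arcsin(p_z) ≈ 27.68°, λ = atan2(p_y, p_x) ≈ -124.67°.

≈ lat 28°, lon -125°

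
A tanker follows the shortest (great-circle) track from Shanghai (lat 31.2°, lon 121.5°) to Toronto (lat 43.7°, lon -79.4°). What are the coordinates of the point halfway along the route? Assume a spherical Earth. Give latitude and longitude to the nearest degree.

≈ lat 75°, lon 177°

From cos δ = sin φ₁ sin φ₂ + cos φ₁ cos φ₂ cos Δλ, the central angle is δ ≈ 1.792 rad (102.7°).
Interpolate at f = 1/2 with slerp weights a = sin((1−f)δ)/sin δ ≈ 0.801, b = sin(fδ)/sin δ ≈ 0.801.
p = a·p₁ + b·p₂ ≈ (-0.251, 0.015, 0.968); φ = arcsin(p_z) ≈ 75.42°, λ = atan2(p_y, p_x) ≈ 176.59°.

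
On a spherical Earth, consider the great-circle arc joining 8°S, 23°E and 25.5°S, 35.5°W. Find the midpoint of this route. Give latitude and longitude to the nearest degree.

≈ 19°S, 5°W

Write both endpoints as unit vectors p₁, p₂ with components (cos φ cos λ, cos φ sin λ, sin φ).
The central angle between the endpoints is δ = arccos(p₁·p₂) ≈ 1.016 rad (58.2°).
Interpolate at f = 1/2 with slerp weights a = sin((1−f)δ)/sin δ ≈ 0.572, b = sin(fδ)/sin δ ≈ 0.572.
p = a·p₁ + b·p₂ ≈ (0.942, -0.079, -0.326); φ = arcsin(p_z) ≈ -19.03°, λ = atan2(p_y, p_x) ≈ -4.76°.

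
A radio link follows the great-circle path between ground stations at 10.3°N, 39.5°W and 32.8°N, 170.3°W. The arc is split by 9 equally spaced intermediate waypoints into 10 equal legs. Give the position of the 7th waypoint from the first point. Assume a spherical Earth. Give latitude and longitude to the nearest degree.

The haversine formula gives a central angle δ ≈ 2.030 rad (116.3°) between the endpoints.
Interpolate at f = 7/10 with slerp weights a = sin((1−f)δ)/sin δ ≈ 0.638, b = sin(fδ)/sin δ ≈ 1.103.
p = a·p₁ + b·p₂ ≈ (-0.430, -0.556, 0.712); φ = arcsin(p_z) ≈ 45.38°, λ = atan2(p_y, p_x) ≈ -127.70°.

≈ 45°N, 128°W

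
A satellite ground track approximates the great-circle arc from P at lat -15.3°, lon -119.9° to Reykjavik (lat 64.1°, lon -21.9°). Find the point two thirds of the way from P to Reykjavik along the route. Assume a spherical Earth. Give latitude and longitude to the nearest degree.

The haversine formula gives a central angle δ ≈ 1.871 rad (107.2°) between the endpoints.
Interpolate at f = 2/3 with slerp weights a = sin((1−f)δ)/sin δ ≈ 0.612, b = sin(fδ)/sin δ ≈ 0.993.
p = a·p₁ + b·p₂ ≈ (0.108, -0.673, 0.732); φ = arcsin(p_z) ≈ 47.02°, λ = atan2(p_y, p_x) ≈ -80.86°.

≈ lat 47°, lon -81°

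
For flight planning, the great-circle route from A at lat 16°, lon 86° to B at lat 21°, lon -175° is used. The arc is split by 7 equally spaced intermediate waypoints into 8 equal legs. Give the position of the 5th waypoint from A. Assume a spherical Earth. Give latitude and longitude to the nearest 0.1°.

≈ lat 27.4°, lon 147.5°

From cos δ = sin φ₁ sin φ₂ + cos φ₁ cos φ₂ cos Δλ, the central angle is δ ≈ 1.612 rad (92.4°).
Interpolate at f = 5/8 with slerp weights a = sin((1−f)δ)/sin δ ≈ 0.569, b = sin(fδ)/sin δ ≈ 0.846.
p = a·p₁ + b·p₂ ≈ (-0.749, 0.477, 0.460); φ = arcsin(p_z) ≈ 27.40°, λ = atan2(p_y, p_x) ≈ 147.52°.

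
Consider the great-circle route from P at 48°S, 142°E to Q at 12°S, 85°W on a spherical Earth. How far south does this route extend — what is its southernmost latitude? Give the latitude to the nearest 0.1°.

The great circle lies in the plane with unit normal n̂ = (p₁ × p₂)/|p₁ × p₂|.
Here n̂_z ≈ +0.500; the vertex latitude is φ_max = arccos|n̂_z| ≈ 60.0°.
Check via Clairaut: cos φ_max = |cos φ₁| · sin C = cos(48.0°)·sin(131.6°) ≈ 0.500, again giving ≈ 60.0°.

≈ 60.0°S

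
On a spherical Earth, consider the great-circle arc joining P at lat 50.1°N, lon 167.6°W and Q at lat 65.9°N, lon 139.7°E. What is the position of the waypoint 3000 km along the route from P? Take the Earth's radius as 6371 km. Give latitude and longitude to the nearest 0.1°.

From cos δ = sin φ₁ sin φ₂ + cos φ₁ cos φ₂ cos Δλ, the central angle is δ ≈ 0.537 rad (30.8°). The total great-circle distance is δ·R ≈ 0.537 × 6371 ≈ 3424 km, so the target fraction is f = 3000/3424 ≈ 0.876.
Interpolate at f ≈ 0.876 with slerp weights a = sin((1−f)δ)/sin δ ≈ 0.130, b = sin(fδ)/sin δ ≈ 0.886.
p = a·p₁ + b·p₂ ≈ (-0.357, 0.216, 0.909); φ = arcsin(p_z) ≈ 65.31°, λ = atan2(p_y, p_x) ≈ 148.83°.

≈ lat 65.3°N, lon 148.8°E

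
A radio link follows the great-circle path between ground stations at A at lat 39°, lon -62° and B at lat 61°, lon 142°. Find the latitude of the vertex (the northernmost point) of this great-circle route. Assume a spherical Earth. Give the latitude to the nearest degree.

≈ 81°

The great circle lies in the plane with unit normal n̂ = (p₁ × p₂)/|p₁ × p₂|.
Here n̂_z ≈ -0.157; the vertex latitude is φ_max = arccos|n̂_z| ≈ 81.0°.
Check via Clairaut: cos φ_max = |cos φ₁| · sin C = cos(39.0°)·sin(11.6°) ≈ 0.157, again giving ≈ 81.0°.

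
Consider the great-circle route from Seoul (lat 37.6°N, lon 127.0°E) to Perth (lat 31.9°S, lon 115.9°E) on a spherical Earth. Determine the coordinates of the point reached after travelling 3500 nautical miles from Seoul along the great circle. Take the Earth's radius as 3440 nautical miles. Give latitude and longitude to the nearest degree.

Write both endpoints as unit vectors p₁, p₂ with components (cos φ cos λ, cos φ sin λ, sin φ).
The central angle between the endpoints is δ = arccos(p₁·p₂) ≈ 1.226 rad (70.3°). The total great-circle distance is δ·R ≈ 1.226 × 3440 ≈ 4219 nmi, so the target fraction is f = 3500/4219 ≈ 0.830.
Interpolate at f ≈ 0.830 with slerp weights a = sin((1−f)δ)/sin δ ≈ 0.220, b = sin(fδ)/sin δ ≈ 0.904.
p = a·p₁ + b·p₂ ≈ (-0.440, 0.830, -0.343); φ = arcsin(p_z) ≈ -20.07°, λ = atan2(p_y, p_x) ≈ 117.95°.

≈ lat 20°S, lon 118°E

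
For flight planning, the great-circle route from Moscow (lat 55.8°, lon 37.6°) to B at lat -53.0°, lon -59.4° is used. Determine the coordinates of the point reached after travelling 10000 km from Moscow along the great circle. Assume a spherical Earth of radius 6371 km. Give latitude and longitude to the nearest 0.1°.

The haversine formula gives a central angle δ ≈ 2.349 rad (134.6°) between the endpoints. The total great-circle distance is δ·R ≈ 2.349 × 6371 ≈ 14963 km, so the target fraction is f = 10000/14963 ≈ 0.668.
Interpolate at f ≈ 0.668 with slerp weights a = sin((1−f)δ)/sin δ ≈ 0.986, b = sin(fδ)/sin δ ≈ 1.404.
p = a·p₁ + b·p₂ ≈ (0.869, -0.389, -0.305); φ = arcsin(p_z) ≈ -17.78°, λ = atan2(p_y, p_x) ≈ -24.10°.

≈ lat -17.8°, lon -24.1°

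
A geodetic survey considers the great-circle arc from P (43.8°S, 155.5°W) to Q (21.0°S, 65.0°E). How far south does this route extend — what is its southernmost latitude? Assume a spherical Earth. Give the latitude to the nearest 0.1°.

The great circle lies in the plane with unit normal n̂ = (p₁ × p₂)/|p₁ × p₂|.
Here n̂_z ≈ -0.454; the vertex latitude is φ_max = arccos|n̂_z| ≈ 63.0°.

≈ 63.0°S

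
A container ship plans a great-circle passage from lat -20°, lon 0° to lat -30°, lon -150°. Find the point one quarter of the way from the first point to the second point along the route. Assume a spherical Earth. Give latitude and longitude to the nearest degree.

The haversine formula gives a central angle δ ≈ 2.134 rad (122.3°) between the endpoints.
Interpolate at f = 1/4 with slerp weights a = sin((1−f)δ)/sin δ ≈ 1.182, b = sin(fδ)/sin δ ≈ 0.601.
p = a·p₁ + b·p₂ ≈ (0.660, -0.260, -0.705); φ = arcsin(p_z) ≈ -44.83°, λ = atan2(p_y, p_x) ≈ -21.54°.

≈ lat -45°, lon -22°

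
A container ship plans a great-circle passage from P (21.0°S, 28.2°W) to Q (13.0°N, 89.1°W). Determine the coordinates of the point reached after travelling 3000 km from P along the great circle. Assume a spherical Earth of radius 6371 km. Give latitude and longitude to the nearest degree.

≈ (8°S, 53°W)

Convert each endpoint to a unit vector on the sphere (x = cos φ cos λ, y = cos φ sin λ, z = sin φ).
The central angle between the endpoints is δ = arccos(p₁·p₂) ≈ 1.201 rad (68.8°). The total great-circle distance is δ·R ≈ 1.201 × 6371 ≈ 7649 km, so the target fraction is f = 3000/7649 ≈ 0.392.
Interpolate at f ≈ 0.392 with slerp weights a = sin((1−f)δ)/sin δ ≈ 0.715, b = sin(fδ)/sin δ ≈ 0.487.
p = a·p₁ + b·p₂ ≈ (0.596, -0.790, -0.147); φ = arcsin(p_z) ≈ -8.44°, λ = atan2(p_y, p_x) ≈ -52.96°.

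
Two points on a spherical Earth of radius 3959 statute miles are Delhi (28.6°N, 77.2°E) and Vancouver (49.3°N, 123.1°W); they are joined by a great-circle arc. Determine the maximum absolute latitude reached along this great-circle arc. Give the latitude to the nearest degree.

The great circle lies in the plane with unit normal n̂ = (p₁ × p₂)/|p₁ × p₂|.
Here n̂_z ≈ +0.202; the vertex latitude is φ_max = arccos|n̂_z| ≈ 78.4°.

≈ 78°N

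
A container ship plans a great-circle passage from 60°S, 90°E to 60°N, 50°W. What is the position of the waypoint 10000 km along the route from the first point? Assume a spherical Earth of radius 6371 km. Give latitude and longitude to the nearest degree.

Convert each endpoint to a unit vector on the sphere (x = cos φ cos λ, y = cos φ sin λ, z = sin φ).
The central angle between the endpoints is δ = arccos(p₁·p₂) ≈ 2.798 rad (160.3°). The total great-circle distance is δ·R ≈ 2.798 × 6371 ≈ 17825 km, so the target fraction is f = 10000/17825 ≈ 0.561.
Interpolate at f ≈ 0.561 with slerp weights a = sin((1−f)δ)/sin δ ≈ 2.795, b = sin(fδ)/sin δ ≈ 2.968.
p = a·p₁ + b·p₂ ≈ (0.954, 0.261, 0.149); φ = arcsin(p_z) ≈ 8.59°, λ = atan2(p_y, p_x) ≈ 15.30°.

≈ 9°N, 15°E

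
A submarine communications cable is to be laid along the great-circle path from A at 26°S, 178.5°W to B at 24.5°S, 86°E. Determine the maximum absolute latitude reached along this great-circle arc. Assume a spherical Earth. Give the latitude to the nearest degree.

≈ 35°S

The great circle lies in the plane with unit normal n̂ = (p₁ × p₂)/|p₁ × p₂|.
Here n̂_z ≈ -0.818; the vertex latitude is φ_max = arccos|n̂_z| ≈ 35.1°.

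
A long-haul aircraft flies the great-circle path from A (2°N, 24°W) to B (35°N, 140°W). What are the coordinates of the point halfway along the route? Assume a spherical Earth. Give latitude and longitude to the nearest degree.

The haversine formula gives a central angle δ ≈ 1.916 rad (109.8°) between the endpoints.
Interpolate at f = 1/2 with slerp weights a = sin((1−f)δ)/sin δ ≈ 0.870, b = sin(fδ)/sin δ ≈ 0.870.
p = a·p₁ + b·p₂ ≈ (0.248, -0.811, 0.529); φ = arcsin(p_z) ≈ 31.95°, λ = atan2(p_y, p_x) ≈ -72.99°.

≈ (32°N, 73°W)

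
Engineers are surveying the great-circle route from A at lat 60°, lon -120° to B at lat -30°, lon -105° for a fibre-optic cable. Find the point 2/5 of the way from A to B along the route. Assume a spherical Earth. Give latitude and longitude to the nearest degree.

Write both endpoints as unit vectors p₁, p₂ with components (cos φ cos λ, cos φ sin λ, sin φ).
The central angle between the endpoints is δ = arccos(p₁·p₂) ≈ 1.586 rad (90.8°).
Interpolate at f = 2/5 with slerp weights a = sin((1−f)δ)/sin δ ≈ 0.814, b = sin(fδ)/sin δ ≈ 0.593.
p = a·p₁ + b·p₂ ≈ (-0.336, -0.848, 0.409); φ = arcsin(p_z) ≈ 24.13°, λ = atan2(p_y, p_x) ≈ -111.63°.

≈ lat 24°, lon -112°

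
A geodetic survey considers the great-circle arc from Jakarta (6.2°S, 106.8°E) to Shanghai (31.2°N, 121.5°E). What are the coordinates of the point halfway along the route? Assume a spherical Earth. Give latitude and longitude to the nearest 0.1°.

≈ (12.6°N, 113.6°E)

Convert each endpoint to a unit vector on the sphere (x = cos φ cos λ, y = cos φ sin λ, z = sin φ).
The central angle between the endpoints is δ = arccos(p₁·p₂) ≈ 0.697 rad (40.0°).
Interpolate at f = 1/2 with slerp weights a = sin((1−f)δ)/sin δ ≈ 0.532, b = sin(fδ)/sin δ ≈ 0.532.
p = a·p₁ + b·p₂ ≈ (-0.391, 0.894, 0.218); φ = arcsin(p_z) ≈ 12.60°, λ = atan2(p_y, p_x) ≈ 113.60°.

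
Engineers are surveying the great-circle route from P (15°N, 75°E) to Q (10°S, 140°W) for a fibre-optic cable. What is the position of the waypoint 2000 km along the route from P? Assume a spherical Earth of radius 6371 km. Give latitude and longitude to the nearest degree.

≈ (16°N, 94°E)

Convert each endpoint to a unit vector on the sphere (x = cos φ cos λ, y = cos φ sin λ, z = sin φ).
The central angle between the endpoints is δ = arccos(p₁·p₂) ≈ 2.540 rad (145.5°). The total great-circle distance is δ·R ≈ 2.540 × 6371 ≈ 16179 km, so the target fraction is f = 2000/16179 ≈ 0.124.
Interpolate at f ≈ 0.124 with slerp weights a = sin((1−f)δ)/sin δ ≈ 1.400, b = sin(fδ)/sin δ ≈ 0.545.
p = a·p₁ + b·p₂ ≈ (-0.061, 0.962, 0.268); φ = arcsin(p_z) ≈ 15.53°, λ = atan2(p_y, p_x) ≈ 93.64°.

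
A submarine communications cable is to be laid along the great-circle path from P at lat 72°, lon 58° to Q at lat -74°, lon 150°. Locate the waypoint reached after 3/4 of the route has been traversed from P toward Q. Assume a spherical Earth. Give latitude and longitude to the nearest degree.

≈ lat -39°, lon 111°

Convert each endpoint to a unit vector on the sphere (x = cos φ cos λ, y = cos φ sin λ, z = sin φ).
The central angle between the endpoints is δ = arccos(p₁·p₂) ≈ 2.732 rad (156.5°).
Interpolate at f = 3/4 with slerp weights a = sin((1−f)δ)/sin δ ≈ 1.584, b = sin(fδ)/sin δ ≈ 2.228.
p = a·p₁ + b·p₂ ≈ (-0.273, 0.722, -0.636); φ = arcsin(p_z) ≈ -39.48°, λ = atan2(p_y, p_x) ≈ 110.68°.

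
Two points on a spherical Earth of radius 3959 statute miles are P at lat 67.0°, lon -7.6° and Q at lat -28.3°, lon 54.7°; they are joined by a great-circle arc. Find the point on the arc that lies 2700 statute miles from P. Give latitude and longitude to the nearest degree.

The haversine formula gives a central angle δ ≈ 1.851 rad (106.1°) between the endpoints. The total great-circle distance is δ·R ≈ 1.851 × 3959 ≈ 7328 mi, so the target fraction is f = 2700/7328 ≈ 0.368.
Interpolate at f ≈ 0.368 with slerp weights a = sin((1−f)δ)/sin δ ≈ 0.958, b = sin(fδ)/sin δ ≈ 0.656.
p = a·p₁ + b·p₂ ≈ (0.705, 0.422, 0.571); φ = arcsin(p_z) ≈ 34.79°, λ = atan2(p_y, p_x) ≈ 30.91°.

≈ lat 35°, lon 31°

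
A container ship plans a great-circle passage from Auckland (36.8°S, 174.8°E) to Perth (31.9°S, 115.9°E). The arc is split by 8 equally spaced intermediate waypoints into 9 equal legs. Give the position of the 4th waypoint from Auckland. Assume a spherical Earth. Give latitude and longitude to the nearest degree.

Convert each endpoint to a unit vector on the sphere (x = cos φ cos λ, y = cos φ sin λ, z = sin φ).
The central angle between the endpoints is δ = arccos(p₁·p₂) ≈ 0.840 rad (48.1°).
Interpolate at f = 4/9 with slerp weights a = sin((1−f)δ)/sin δ ≈ 0.604, b = sin(fδ)/sin δ ≈ 0.490.
p = a·p₁ + b·p₂ ≈ (-0.663, 0.418, -0.621); φ = arcsin(p_z) ≈ -38.37°, λ = atan2(p_y, p_x) ≈ 147.79°.

≈ 38°S, 148°E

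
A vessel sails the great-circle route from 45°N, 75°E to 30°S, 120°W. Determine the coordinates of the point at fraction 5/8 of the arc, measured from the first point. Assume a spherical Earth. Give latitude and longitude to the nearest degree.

≈ 22°N, 152°W

The haversine formula gives a central angle δ ≈ 2.809 rad (160.9°) between the endpoints.
Interpolate at f = 5/8 with slerp weights a = sin((1−f)δ)/sin δ ≈ 2.658, b = sin(fδ)/sin δ ≈ 3.007.
p = a·p₁ + b·p₂ ≈ (-0.816, -0.440, 0.376); φ = arcsin(p_z) ≈ 22.10°, λ = atan2(p_y, p_x) ≈ -151.67°.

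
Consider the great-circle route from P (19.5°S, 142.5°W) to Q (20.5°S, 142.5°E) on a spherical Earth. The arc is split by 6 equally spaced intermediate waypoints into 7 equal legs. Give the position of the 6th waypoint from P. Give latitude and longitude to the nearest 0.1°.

Write both endpoints as unit vectors p₁, p₂ with components (cos φ cos λ, cos φ sin λ, sin φ).
The central angle between the endpoints is δ = arccos(p₁·p₂) ≈ 1.218 rad (69.8°).
Interpolate at f = 6/7 with slerp weights a = sin((1−f)δ)/sin δ ≈ 0.184, b = sin(fδ)/sin δ ≈ 0.921.
p = a·p₁ + b·p₂ ≈ (-0.823, 0.419, -0.384); φ = arcsin(p_z) ≈ -22.59°, λ = atan2(p_y, p_x) ≈ 152.98°.

≈ (22.6°S, 153.0°E)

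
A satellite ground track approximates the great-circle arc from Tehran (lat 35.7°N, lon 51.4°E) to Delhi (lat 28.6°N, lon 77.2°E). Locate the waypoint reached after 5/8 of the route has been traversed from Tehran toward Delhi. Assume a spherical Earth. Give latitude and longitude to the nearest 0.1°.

Write both endpoints as unit vectors p₁, p₂ with components (cos φ cos λ, cos φ sin λ, sin φ).
The central angle between the endpoints is δ = arccos(p₁·p₂) ≈ 0.399 rad (22.9°).
Interpolate at f = 5/8 with slerp weights a = sin((1−f)δ)/sin δ ≈ 0.384, b = sin(fδ)/sin δ ≈ 0.635.
p = a·p₁ + b·p₂ ≈ (0.318, 0.787, 0.528); φ = arcsin(p_z) ≈ 31.87°, λ = atan2(p_y, p_x) ≈ 68.01°.

≈ lat 31.9°N, lon 68.0°E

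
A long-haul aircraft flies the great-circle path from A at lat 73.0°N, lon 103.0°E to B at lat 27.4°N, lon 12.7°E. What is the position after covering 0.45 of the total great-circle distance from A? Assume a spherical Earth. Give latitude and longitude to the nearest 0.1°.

From cos δ = sin φ₁ sin φ₂ + cos φ₁ cos φ₂ cos Δλ, the central angle is δ ≈ 1.117 rad (64.0°).
Interpolate at f = 0.45 with slerp weights a = sin((1−f)δ)/sin δ ≈ 0.641, b = sin(fδ)/sin δ ≈ 0.536.
p = a·p₁ + b·p₂ ≈ (0.422, 0.287, 0.860); φ = arcsin(p_z) ≈ 59.30°, λ = atan2(p_y, p_x) ≈ 34.25°.

≈ lat 59.3°N, lon 34.2°E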